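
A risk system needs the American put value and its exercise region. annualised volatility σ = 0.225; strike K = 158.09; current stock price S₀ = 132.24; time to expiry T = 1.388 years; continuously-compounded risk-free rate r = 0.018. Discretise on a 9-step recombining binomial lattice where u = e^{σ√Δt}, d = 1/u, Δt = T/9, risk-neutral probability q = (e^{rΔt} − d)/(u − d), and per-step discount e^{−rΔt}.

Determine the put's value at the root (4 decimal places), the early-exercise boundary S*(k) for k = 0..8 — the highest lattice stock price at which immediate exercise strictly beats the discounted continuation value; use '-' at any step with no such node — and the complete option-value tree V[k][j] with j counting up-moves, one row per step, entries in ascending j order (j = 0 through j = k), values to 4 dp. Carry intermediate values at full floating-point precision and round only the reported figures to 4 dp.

Δt=0.15422, u=1.09238, d=0.91543, q=0.49363, disc=e^(-rΔt)=0.99723
k=9 terminal: V=max(K-S,0) → 98.3873 86.8469 73.0758 56.6428 37.0334 13.6335 0.0000 0.0000 0.0000 0.0000
k=8: j=0 S=65.2182 intr=92.8718 cont=92.4336 V=92.8718[EX]; j=1 S=77.8246 intr=80.2654 cont=79.8271 V=80.2654[EX]; j=2 S=92.8679 intr=65.2221 cont=64.7838 V=65.2221[EX]; j=3 S=110.8190 intr=47.2710 cont=46.8327 V=47.2710[EX]; j=4 S=132.2400 intr=25.8500 cont=25.4118 V=25.8500[EX]; j=5 S=157.8016 intr=0.2884 cont=6.8844 V=6.8844[hold]; j=6 S=188.3042 intr=0.0000 cont=0.0000 V=0.0000[hold]; j=7 S=224.7028 intr=0.0000 cont=0.0000 V=0.0000[hold]; j=8 S=268.1372 intr=0.0000 cont=0.0000 V=0.0000[hold]  S*(8)=132.2400
k=7: j=0 S=71.2431 intr=86.8469 cont=86.4086 V=86.8469[EX]; j=1 S=85.0142 intr=73.0758 cont=72.6376 V=73.0758[EX]; j=2 S=101.4472 intr=56.6428 cont=56.2046 V=56.6428[EX]; j=3 S=121.0566 intr=37.0334 cont=36.5951 V=37.0334[EX]; j=4 S=144.4565 intr=13.6335 cont=16.4422 V=16.4422[hold]; j=5 S=172.3795 intr=0.0000 cont=3.4764 V=3.4764[hold]; j=6 S=205.7000 intr=0.0000 cont=0.0000 V=0.0000[hold]; j=7 S=245.4612 intr=0.0000 cont=0.0000 V=0.0000[hold]  S*(7)=121.0566
k=6: j=0 S=77.8246 intr=80.2654 cont=79.8271 V=80.2654[EX]; j=1 S=92.8679 intr=65.2221 cont=64.7838 V=65.2221[EX]; j=2 S=110.8190 intr=47.2710 cont=46.8327 V=47.2710[EX]; j=3 S=132.2400 intr=25.8500 cont=26.7944 V=26.7944[hold]; j=4 S=157.8016 intr=0.2884 cont=10.0140 V=10.0140[hold]; j=5 S=188.3042 intr=0.0000 cont=1.7554 V=1.7554[hold]; j=6 S=224.7028 intr=0.0000 cont=0.0000 V=0.0000[hold]  S*(6)=110.8190
k=5: j=0 S=85.0142 intr=73.0758 cont=72.6376 V=73.0758[EX]; j=1 S=101.4472 intr=56.6428 cont=56.2046 V=56.6428[EX]; j=2 S=121.0566 intr=37.0334 cont=37.0600 V=37.0600[hold]; j=3 S=144.4565 intr=13.6335 cont=18.4597 V=18.4597[hold]; j=4 S=172.3795 intr=0.0000 cont=5.9208 V=5.9208[hold]; j=5 S=205.7000 intr=0.0000 cont=0.8864 V=0.8864[hold]  S*(5)=101.4472
k=4: j=0 S=92.8679 intr=65.2221 cont=64.7838 V=65.2221[EX]; j=1 S=110.8190 intr=47.2710 cont=46.8459 V=47.2710[EX]; j=2 S=132.2400 intr=25.8500 cont=27.8010 V=27.8010[hold]; j=3 S=157.8016 intr=0.2884 cont=12.2361 V=12.2361[hold]; j=4 S=188.3042 intr=0.0000 cont=3.4261 V=3.4261[hold]  S*(4)=110.8190
k=3: j=0 S=101.4472 intr=56.6428 cont=56.2046 V=56.6428[EX]; j=1 S=121.0566 intr=37.0334 cont=37.5555 V=37.5555[hold]; j=2 S=144.4565 intr=13.6335 cont=20.0618 V=20.0618[hold]; j=3 S=172.3795 intr=0.0000 cont=7.8653 V=7.8653[hold]  S*(3)=101.4472
k=2: j=0 S=110.8190 intr=47.2710 cont=47.0898 V=47.2710[EX]; j=1 S=132.2400 intr=25.8500 cont=28.8399 V=28.8399[hold]; j=2 S=157.8016 intr=0.2884 cont=14.0023 V=14.0023[hold]  S*(2)=110.8190
k=1: j=0 S=121.0566 intr=37.0334 cont=38.0669 V=38.0669[hold]; j=1 S=144.4565 intr=13.6335 cont=21.4559 V=21.4559[hold]  S*(1)=-
k=0: j=0 S=132.2400 intr=25.8500 cont=29.7844 V=29.7844[hold]  S*(0)=-

price = 29.7844
boundary = - - 110.8190 101.4472 110.8190 101.4472 110.8190 121.0566 132.2400
tree:
29.7844
38.0669 21.4559
47.2710 28.8399 14.0023
56.6428 37.5555 20.0618 7.8653
65.2221 47.2710 27.8010 12.2361 3.4261
73.0758 56.6428 37.0600 18.4597 5.9208 0.8864
80.2654 65.2221 47.2710 26.7944 10.0140 1.7554 0.0000
86.8469 73.0758 56.6428 37.0334 16.4422 3.4764 0.0000 0.0000
92.8718 80.2654 65.2221 47.2710 25.8500 6.8844 0.0000 0.0000 0.0000
98.3873 86.8469 73.0758 56.6428 37.0334 13.6335 0.0000 0.0000 0.0000 0.0000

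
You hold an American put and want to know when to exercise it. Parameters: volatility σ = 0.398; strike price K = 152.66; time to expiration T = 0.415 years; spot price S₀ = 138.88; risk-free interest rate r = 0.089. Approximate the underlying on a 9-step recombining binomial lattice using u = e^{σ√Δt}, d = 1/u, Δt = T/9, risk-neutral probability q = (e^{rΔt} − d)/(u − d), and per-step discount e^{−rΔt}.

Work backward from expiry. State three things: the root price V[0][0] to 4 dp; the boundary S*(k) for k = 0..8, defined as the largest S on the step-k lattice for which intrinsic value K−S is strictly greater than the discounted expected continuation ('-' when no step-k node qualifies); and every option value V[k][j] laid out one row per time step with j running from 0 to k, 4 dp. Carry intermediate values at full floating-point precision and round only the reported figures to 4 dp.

price = 19.9981
boundary = - - - 107.4705 117.0594 107.4705 117.0594 127.5037 138.8800
tree:
19.9981
27.1231 13.1126
35.6259 18.9328 7.4616
45.1895 26.4556 11.6450 3.3838
53.9928 35.6006 17.6243 5.8246 0.9966
62.0751 45.1895 25.6668 9.8117 1.9277 0.0836
69.4953 53.9928 35.6006 16.0487 3.7214 0.1687 0.0000
76.3077 62.0751 45.1895 25.1563 7.1694 0.3407 0.0000 0.0000
82.5620 69.4953 53.9928 35.6006 13.7800 0.6878 0.0000 0.0000 0.0000
88.3040 76.3077 62.0751 45.1895 25.1563 1.3887 0.0000 0.0000 0.0000 0.0000

Δt=0.04611  u=1.08922  d=0.91809  q=0.50268  discount=0.99590
step 9 (expiry): payoffs max(K−S,0) = 88.3040 76.3077 62.0751 45.1895 25.1563 1.3887 0.0000 0.0000 0.0000 0.0000
step 8: (k=8,j=0): S=70.0980, (K−S)⁺=82.5620, hold=81.9368 ⇒ V=82.5620 exercise | (k=8,j=1): S=83.1647, (K−S)⁺=69.4953, hold=68.8701 ⇒ V=69.4953 exercise | (k=8,j=2): S=98.6672, (K−S)⁺=53.9928, hold=53.3676 ⇒ V=53.9928 exercise | (k=8,j=3): S=117.0594, (K−S)⁺=35.6006, hold=34.9754 ⇒ V=35.6006 exercise | (k=8,j=4): S=138.8800, (K−S)⁺=13.7800, hold=13.1548 ⇒ V=13.7800 exercise | (k=8,j=5): S=164.7681, (K−S)⁺=0.0000, hold=0.6878 ⇒ V=0.6878 continue | (k=8,j=6): S=195.4820, (K−S)⁺=0.0000, hold=0.0000 ⇒ V=0.0000 continue | (k=8,j=7): S=231.9211, (K−S)⁺=0.0000, hold=0.0000 ⇒ V=0.0000 continue | (k=8,j=8): S=275.1528, (K−S)⁺=0.0000, hold=0.0000 ⇒ V=0.0000 continue  boundary S*=138.8800
step 7: (k=7,j=0): S=76.3523, (K−S)⁺=76.3077, hold=75.6825 ⇒ V=76.3077 exercise | (k=7,j=1): S=90.5849, (K−S)⁺=62.0751, hold=61.4499 ⇒ V=62.0751 exercise | (k=7,j=2): S=107.4705, (K−S)⁺=45.1895, hold=44.5643 ⇒ V=45.1895 exercise | (k=7,j=3): S=127.5037, (K−S)⁺=25.1563, hold=24.5310 ⇒ V=25.1563 exercise | (k=7,j=4): S=151.2713, (K−S)⁺=1.3887, hold=7.1694 ⇒ V=7.1694 continue | (k=7,j=5): S=179.4692, (K−S)⁺=0.0000, hold=0.3407 ⇒ V=0.3407 continue | (k=7,j=6): S=212.9235, (K−S)⁺=0.0000, hold=0.0000 ⇒ V=0.0000 continue | (k=7,j=7): S=252.6138, (K−S)⁺=0.0000, hold=0.0000 ⇒ V=0.0000 continue  boundary S*=127.5037
step 6: (k=6,j=0): S=83.1647, (K−S)⁺=69.4953, hold=68.8701 ⇒ V=69.4953 exercise | (k=6,j=1): S=98.6672, (K−S)⁺=53.9928, hold=53.3676 ⇒ V=53.9928 exercise | (k=6,j=2): S=117.0594, (K−S)⁺=35.6006, hold=34.9754 ⇒ V=35.6006 exercise | (k=6,j=3): S=138.8800, (K−S)⁺=13.7800, hold=16.0487 ⇒ V=16.0487 continue | (k=6,j=4): S=164.7681, (K−S)⁺=0.0000, hold=3.7214 ⇒ V=3.7214 continue | (k=6,j=5): S=195.4820, (K−S)⁺=0.0000, hold=0.1687 ⇒ V=0.1687 continue | (k=6,j=6): S=231.9211, (K−S)⁺=0.0000, hold=0.0000 ⇒ V=0.0000 continue  boundary S*=117.0594
step 5: (k=5,j=0): S=90.5849, (K−S)⁺=62.0751, hold=61.4499 ⇒ V=62.0751 exercise | (k=5,j=1): S=107.4705, (K−S)⁺=45.1895, hold=44.5643 ⇒ V=45.1895 exercise | (k=5,j=2): S=127.5037, (K−S)⁺=25.1563, hold=25.6668 ⇒ V=25.6668 continue | (k=5,j=3): S=151.2713, (K−S)⁺=1.3887, hold=9.8117 ⇒ V=9.8117 continue | (k=5,j=4): S=179.4692, (K−S)⁺=0.0000, hold=1.9277 ⇒ V=1.9277 continue | (k=5,j=5): S=212.9235, (K−S)⁺=0.0000, hold=0.0836 ⇒ V=0.0836 continue  boundary S*=107.4705
step 4: (k=4,j=0): S=98.6672, (K−S)⁺=53.9928, hold=53.3676 ⇒ V=53.9928 exercise | (k=4,j=1): S=117.0594, (K−S)⁺=35.6006, hold=35.2310 ⇒ V=35.6006 exercise | (k=4,j=2): S=138.8800, (K−S)⁺=13.7800, hold=17.6243 ⇒ V=17.6243 continue | (k=4,j=3): S=164.7681, (K−S)⁺=0.0000, hold=5.8246 ⇒ V=5.8246 continue | (k=4,j=4): S=195.4820, (K−S)⁺=0.0000, hold=0.9966 ⇒ V=0.9966 continue  boundary S*=117.0594
step 3: (k=3,j=0): S=107.4705, (K−S)⁺=45.1895, hold=44.5643 ⇒ V=45.1895 exercise | (k=3,j=1): S=127.5037, (K−S)⁺=25.1563, hold=26.4556 ⇒ V=26.4556 continue | (k=3,j=2): S=151.2713, (K−S)⁺=1.3887, hold=11.6450 ⇒ V=11.6450 continue | (k=3,j=3): S=179.4692, (K−S)⁺=0.0000, hold=3.3838 ⇒ V=3.3838 continue  boundary S*=107.4705
step 2: (k=2,j=0): S=117.0594, (K−S)⁺=35.6006, hold=35.6259 ⇒ V=35.6259 continue | (k=2,j=1): S=138.8800, (K−S)⁺=13.7800, hold=18.9328 ⇒ V=18.9328 continue | (k=2,j=2): S=164.7681, (K−S)⁺=0.0000, hold=7.4616 ⇒ V=7.4616 continue  boundary S*=-
step 1: (k=1,j=0): S=127.5037, (K−S)⁺=25.1563, hold=27.1231 ⇒ V=27.1231 continue | (k=1,j=1): S=151.2713, (K−S)⁺=1.3887, hold=13.1126 ⇒ V=13.1126 continue  boundary S*=-
step 0: (k=0,j=0): S=138.8800, (K−S)⁺=13.7800, hold=19.9981 ⇒ V=19.9981 continue  boundary S*=-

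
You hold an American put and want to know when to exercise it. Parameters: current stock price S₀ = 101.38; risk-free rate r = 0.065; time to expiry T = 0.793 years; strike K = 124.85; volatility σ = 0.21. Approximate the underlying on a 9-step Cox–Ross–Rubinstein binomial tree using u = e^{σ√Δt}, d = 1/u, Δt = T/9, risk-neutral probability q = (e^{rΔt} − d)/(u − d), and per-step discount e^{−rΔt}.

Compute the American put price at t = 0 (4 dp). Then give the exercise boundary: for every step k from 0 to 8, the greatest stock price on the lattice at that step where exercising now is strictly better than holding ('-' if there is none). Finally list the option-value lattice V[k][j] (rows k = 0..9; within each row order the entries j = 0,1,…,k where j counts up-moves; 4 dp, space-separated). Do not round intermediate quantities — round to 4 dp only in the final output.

Δt=0.08811, u=1.06432, d=0.93957, q=0.53046, disc=e^(-rΔt)=0.99429
k=9 terminal: V=max(K-S,0) → 66.9998 59.3187 50.6177 40.7615 29.5966 16.9493 2.6228 0.0000 0.0000 0.0000
k=8: j=0 S=61.5711 intr=63.2789 cont=62.5659 V=63.2789[EX]; j=1 S=69.7462 intr=55.1038 cont=54.3908 V=55.1038[EX]; j=2 S=79.0068 intr=45.8432 cont=45.1302 V=45.8432[EX]; j=3 S=89.4970 intr=35.3530 cont=34.6400 V=35.3530[EX]; j=4 S=101.3800 intr=23.4700 cont=22.7570 V=23.4700[EX]; j=5 S=114.8408 intr=10.0092 cont=9.2962 V=10.0092[EX]; j=6 S=130.0888 intr=0.0000 cont=1.2245 V=1.2245[hold]; j=7 S=147.3614 intr=0.0000 cont=0.0000 V=0.0000[hold]; j=8 S=166.9274 intr=0.0000 cont=0.0000 V=0.0000[hold]  S*(8)=114.8408
k=7: j=0 S=65.5313 intr=59.3187 cont=58.6057 V=59.3187[EX]; j=1 S=74.2323 intr=50.6177 cont=49.9047 V=50.6177[EX]; j=2 S=84.0885 intr=40.7615 cont=40.0485 V=40.7615[EX]; j=3 S=95.2534 intr=29.5966 cont=28.8836 V=29.5966[EX]; j=4 S=107.9007 intr=16.9493 cont=16.2363 V=16.9493[EX]; j=5 S=122.2272 intr=2.6228 cont=5.3187 V=5.3187[hold]; j=6 S=138.4560 intr=0.0000 cont=0.5716 V=0.5716[hold]; j=7 S=156.8396 intr=0.0000 cont=0.0000 V=0.0000[hold]  S*(7)=107.9007
k=6: j=0 S=69.7462 intr=55.1038 cont=54.3908 V=55.1038[EX]; j=1 S=79.0068 intr=45.8432 cont=45.1302 V=45.8432[EX]; j=2 S=89.4970 intr=35.3530 cont=34.6400 V=35.3530[EX]; j=3 S=101.3800 intr=23.4700 cont=22.7570 V=23.4700[EX]; j=4 S=114.8408 intr=10.0092 cont=10.7181 V=10.7181[hold]; j=5 S=130.0888 intr=0.0000 cont=2.7846 V=2.7846[hold]; j=6 S=147.3614 intr=0.0000 cont=0.2669 V=0.2669[hold]  S*(6)=101.3800
k=5: j=0 S=74.2323 intr=50.6177 cont=49.9047 V=50.6177[EX]; j=1 S=84.0885 intr=40.7615 cont=40.0485 V=40.7615[EX]; j=2 S=95.2534 intr=29.5966 cont=28.8836 V=29.5966[EX]; j=3 S=107.9007 intr=16.9493 cont=16.6102 V=16.9493[EX]; j=4 S=122.2272 intr=2.6228 cont=6.4725 V=6.4725[hold]; j=5 S=138.4560 intr=0.0000 cont=1.4408 V=1.4408[hold]  S*(5)=107.9007
k=4: j=0 S=79.0068 intr=45.8432 cont=45.1302 V=45.8432[EX]; j=1 S=89.4970 intr=35.3530 cont=34.6400 V=35.3530[EX]; j=2 S=101.3800 intr=23.4700 cont=22.7570 V=23.4700[EX]; j=3 S=114.8408 intr=10.0092 cont=11.3267 V=11.3267[hold]; j=4 S=130.0888 intr=0.0000 cont=3.7816 V=3.7816[hold]  S*(4)=101.3800
k=3: j=0 S=84.0885 intr=40.7615 cont=40.0485 V=40.7615[EX]; j=1 S=95.2534 intr=29.5966 cont=28.8836 V=29.5966[EX]; j=2 S=107.9007 intr=16.9493 cont=16.9312 V=16.9493[EX]; j=3 S=122.2272 intr=2.6228 cont=7.2825 V=7.2825[hold]  S*(3)=107.9007
k=2: j=0 S=89.4970 intr=35.3530 cont=34.6400 V=35.3530[EX]; j=1 S=101.3800 intr=23.4700 cont=22.7570 V=23.4700[EX]; j=2 S=114.8408 intr=10.0092 cont=11.7539 V=11.7539[hold]  S*(2)=101.3800
k=1: j=0 S=95.2534 intr=29.5966 cont=28.8836 V=29.5966[EX]; j=1 S=107.9007 intr=16.9493 cont=17.1565 V=17.1565[hold]  S*(1)=95.2534
k=0: j=0 S=101.3800 intr=23.4700 cont=22.8663 V=23.4700[EX]  S*(0)=101.3800

price = 23.4700
boundary = 101.3800 95.2534 101.3800 107.9007 101.3800 107.9007 101.3800 107.9007 114.8408
tree:
23.4700
29.5966 17.1565
35.3530 23.4700 11.7539
40.7615 29.5966 16.9493 7.2825
45.8432 35.3530 23.4700 11.3267 3.7816
50.6177 40.7615 29.5966 16.9493 6.4725 1.4408
55.1038 45.8432 35.3530 23.4700 10.7181 2.7846 0.2669
59.3187 50.6177 40.7615 29.5966 16.9493 5.3187 0.5716 0.0000
63.2789 55.1038 45.8432 35.3530 23.4700 10.0092 1.2245 0.0000 0.0000
66.9998 59.3187 50.6177 40.7615 29.5966 16.9493 2.6228 0.0000 0.0000 0.0000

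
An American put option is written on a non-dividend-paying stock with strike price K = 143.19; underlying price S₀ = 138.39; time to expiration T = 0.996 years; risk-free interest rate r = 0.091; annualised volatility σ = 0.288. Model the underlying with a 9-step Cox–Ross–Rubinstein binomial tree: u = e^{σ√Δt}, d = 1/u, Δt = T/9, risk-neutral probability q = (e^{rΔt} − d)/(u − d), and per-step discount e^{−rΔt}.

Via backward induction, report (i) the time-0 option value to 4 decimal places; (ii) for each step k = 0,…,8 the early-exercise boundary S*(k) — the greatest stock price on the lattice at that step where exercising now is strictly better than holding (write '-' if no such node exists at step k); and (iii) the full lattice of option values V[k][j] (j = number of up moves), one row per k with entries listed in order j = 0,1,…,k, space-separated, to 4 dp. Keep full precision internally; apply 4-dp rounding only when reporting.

price = 13.7461
boundary = - - 114.2581 103.8193 114.2581 103.8193 114.2581 103.8193 114.2581
tree:
13.7461
20.2524 8.2119
28.9319 12.9062 4.1861
39.3707 19.6714 7.1252 1.6474
48.8557 28.9319 11.7963 3.0993 0.3853
57.4742 39.3707 18.8721 5.7173 0.8259 0.0000
65.3053 48.8557 28.9319 10.2695 1.7705 0.0000 0.0000
72.4210 57.4742 39.3707 17.7556 3.7956 0.0000 0.0000 0.0000
78.8865 65.3053 48.8557 28.9319 8.1369 0.0000 0.0000 0.0000 0.0000
84.7614 72.4210 57.4742 39.3707 17.4435 0.0000 0.0000 0.0000 0.0000 0.0000

params: Δt=0.11067 u=1.10055 d=0.90864 q=0.52881 e^(-rΔt)=0.98998
t_9 payoffs: 84.7614 72.4210 57.4742 39.3707 17.4435 0.0000 0.0000 0.0000 0.0000 0.0000
t_8: node(8,0) S=64.3035 payoff=78.8865 vs cont=77.4518 → 78.8865 [stop]  node(8,1) S=77.8847 payoff=65.3053 vs cont=63.8706 → 65.3053 [stop]  node(8,2) S=94.3343 payoff=48.8557 vs cont=47.4209 → 48.8557 [stop]  node(8,3) S=114.2581 payoff=28.9319 vs cont=27.4971 → 28.9319 [stop]  node(8,4) S=138.3900 payoff=4.8000 vs cont=8.1369 → 8.1369 [wait]  node(8,5) S=167.6186 payoff=0.0000 vs cont=0.0000 → 0.0000 [wait]  node(8,6) S=203.0205 payoff=0.0000 vs cont=0.0000 → 0.0000 [wait]  node(8,7) S=245.8994 payoff=0.0000 vs cont=0.0000 → 0.0000 [wait]  node(8,8) S=297.8346 payoff=0.0000 vs cont=0.0000 → 0.0000 [wait]  ⇒ S*(8)=114.2581
t_7: node(7,0) S=70.7690 payoff=72.4210 vs cont=70.9862 → 72.4210 [stop]  node(7,1) S=85.7158 payoff=57.4742 vs cont=56.0395 → 57.4742 [stop]  node(7,2) S=103.8193 payoff=39.3707 vs cont=37.9359 → 39.3707 [stop]  node(7,3) S=125.7465 payoff=17.4435 vs cont=17.7556 → 17.7556 [wait]  node(7,4) S=152.3048 payoff=0.0000 vs cont=3.7956 → 3.7956 [wait]  node(7,5) S=184.4723 payoff=0.0000 vs cont=0.0000 → 0.0000 [wait]  node(7,6) S=223.4337 payoff=0.0000 vs cont=0.0000 → 0.0000 [wait]  node(7,7) S=270.6240 payoff=0.0000 vs cont=0.0000 → 0.0000 [wait]  ⇒ S*(7)=103.8193
t_6: node(6,0) S=77.8847 payoff=65.3053 vs cont=63.8706 → 65.3053 [stop]  node(6,1) S=94.3343 payoff=48.8557 vs cont=47.4209 → 48.8557 [stop]  node(6,2) S=114.2581 payoff=28.9319 vs cont=27.6605 → 28.9319 [stop]  node(6,3) S=138.3900 payoff=4.8000 vs cont=10.2695 → 10.2695 [wait]  node(6,4) S=167.6186 payoff=0.0000 vs cont=1.7705 → 1.7705 [wait]  node(6,5) S=203.0205 payoff=0.0000 vs cont=0.0000 → 0.0000 [wait]  node(6,6) S=245.8994 payoff=0.0000 vs cont=0.0000 → 0.0000 [wait]  ⇒ S*(6)=114.2581
t_5: node(5,0) S=85.7158 payoff=57.4742 vs cont=56.0395 → 57.4742 [stop]  node(5,1) S=103.8193 payoff=39.3707 vs cont=37.9359 → 39.3707 [stop]  node(5,2) S=125.7465 payoff=17.4435 vs cont=18.8721 → 18.8721 [wait]  node(5,3) S=152.3048 payoff=0.0000 vs cont=5.7173 → 5.7173 [wait]  node(5,4) S=184.4723 payoff=0.0000 vs cont=0.8259 → 0.8259 [wait]  node(5,5) S=223.4337 payoff=0.0000 vs cont=0.0000 → 0.0000 [wait]  ⇒ S*(5)=103.8193
t_4: node(4,0) S=94.3343 payoff=48.8557 vs cont=47.4209 → 48.8557 [stop]  node(4,1) S=114.2581 payoff=28.9319 vs cont=28.2450 → 28.9319 [stop]  node(4,2) S=138.3900 payoff=4.8000 vs cont=11.7963 → 11.7963 [wait]  node(4,3) S=167.6186 payoff=0.0000 vs cont=3.0993 → 3.0993 [wait]  node(4,4) S=203.0205 payoff=0.0000 vs cont=0.3853 → 0.3853 [wait]  ⇒ S*(4)=114.2581
t_3: node(3,0) S=103.8193 payoff=39.3707 vs cont=37.9359 → 39.3707 [stop]  node(3,1) S=125.7465 payoff=17.4435 vs cont=19.6714 → 19.6714 [wait]  node(3,2) S=152.3048 payoff=0.0000 vs cont=7.1252 → 7.1252 [wait]  node(3,3) S=184.4723 payoff=0.0000 vs cont=1.6474 → 1.6474 [wait]  ⇒ S*(3)=103.8193
t_2: node(2,0) S=114.2581 payoff=28.9319 vs cont=28.6634 → 28.9319 [stop]  node(2,1) S=138.3900 payoff=4.8000 vs cont=12.9062 → 12.9062 [wait]  node(2,2) S=167.6186 payoff=0.0000 vs cont=4.1861 → 4.1861 [wait]  ⇒ S*(2)=114.2581
t_1: node(1,0) S=125.7465 payoff=17.4435 vs cont=20.2524 → 20.2524 [wait]  node(1,1) S=152.3048 payoff=0.0000 vs cont=8.2119 → 8.2119 [wait]  ⇒ S*(1)=-
t_0: node(0,0) S=138.3900 payoff=4.8000 vs cont=13.7461 → 13.7461 [wait]  ⇒ S*(0)=-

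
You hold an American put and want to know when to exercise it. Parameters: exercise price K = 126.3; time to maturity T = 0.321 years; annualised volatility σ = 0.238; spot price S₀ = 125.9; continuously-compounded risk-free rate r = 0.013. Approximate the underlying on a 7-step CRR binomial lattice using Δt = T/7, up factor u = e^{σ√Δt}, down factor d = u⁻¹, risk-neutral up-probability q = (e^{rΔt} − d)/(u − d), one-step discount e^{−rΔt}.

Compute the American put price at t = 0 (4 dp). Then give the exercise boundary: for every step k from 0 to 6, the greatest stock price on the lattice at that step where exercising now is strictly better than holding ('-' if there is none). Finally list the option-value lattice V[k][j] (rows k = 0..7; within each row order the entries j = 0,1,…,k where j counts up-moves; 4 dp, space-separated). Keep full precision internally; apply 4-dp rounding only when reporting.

price = 6.9898
boundary = - - - - 102.6807 108.0496 113.6992
tree:
6.9898
10.0014 3.9025
13.8517 6.0556 1.6940
18.4755 9.1155 2.9175 0.4384
23.6193 13.2102 4.9173 0.8653 0.0000
28.7214 18.2504 8.0451 1.7081 0.0000 0.0000
33.5700 23.6193 12.6008 3.3718 0.0000 0.0000 0.0000
38.1777 28.7214 18.2504 6.6558 0.0000 0.0000 0.0000 0.0000

Δt=0.04586  u=1.05229  d=0.95031  q=0.49311  discount=0.99940
step 7 (expiry): payoffs max(K−S,0) = 38.1777 28.7214 18.2504 6.6558 0.0000 0.0000 0.0000 0.0000
step 6: (k=6,j=0): S=92.7300, (K−S)⁺=33.5700, hold=33.4947 ⇒ V=33.5700 exercise | (k=6,j=1): S=102.6807, (K−S)⁺=23.6193, hold=23.5440 ⇒ V=23.6193 exercise | (k=6,j=2): S=113.6992, (K−S)⁺=12.6008, hold=12.5256 ⇒ V=12.6008 exercise | (k=6,j=3): S=125.9000, (K−S)⁺=0.4000, hold=3.3718 ⇒ V=3.3718 continue | (k=6,j=4): S=139.4101, (K−S)⁺=0.0000, hold=0.0000 ⇒ V=0.0000 continue | (k=6,j=5): S=154.3699, (K−S)⁺=0.0000, hold=0.0000 ⇒ V=0.0000 continue | (k=6,j=6): S=170.9351, (K−S)⁺=0.0000, hold=0.0000 ⇒ V=0.0000 continue  boundary S*=113.6992
step 5: (k=5,j=0): S=97.5786, (K−S)⁺=28.7214, hold=28.6462 ⇒ V=28.7214 exercise | (k=5,j=1): S=108.0496, (K−S)⁺=18.2504, hold=18.1752 ⇒ V=18.2504 exercise | (k=5,j=2): S=119.6442, (K−S)⁺=6.6558, hold=8.0451 ⇒ V=8.0451 continue | (k=5,j=3): S=132.4829, (K−S)⁺=0.0000, hold=1.7081 ⇒ V=1.7081 continue | (k=5,j=4): S=146.6994, (K−S)⁺=0.0000, hold=0.0000 ⇒ V=0.0000 continue | (k=5,j=5): S=162.4415, (K−S)⁺=0.0000, hold=0.0000 ⇒ V=0.0000 continue  boundary S*=108.0496
step 4: (k=4,j=0): S=102.6807, (K−S)⁺=23.6193, hold=23.5440 ⇒ V=23.6193 exercise | (k=4,j=1): S=113.6992, (K−S)⁺=12.6008, hold=13.2102 ⇒ V=13.2102 continue | (k=4,j=2): S=125.9000, (K−S)⁺=0.4000, hold=4.9173 ⇒ V=4.9173 continue | (k=4,j=3): S=139.4101, (K−S)⁺=0.0000, hold=0.8653 ⇒ V=0.8653 continue | (k=4,j=4): S=154.3699, (K−S)⁺=0.0000, hold=0.0000 ⇒ V=0.0000 continue  boundary S*=102.6807
step 3: (k=3,j=0): S=108.0496, (K−S)⁺=18.2504, hold=18.4755 ⇒ V=18.4755 continue | (k=3,j=1): S=119.6442, (K−S)⁺=6.6558, hold=9.1155 ⇒ V=9.1155 continue | (k=3,j=2): S=132.4829, (K−S)⁺=0.0000, hold=2.9175 ⇒ V=2.9175 continue | (k=3,j=3): S=146.6994, (K−S)⁺=0.0000, hold=0.4384 ⇒ V=0.4384 continue  boundary S*=-
step 2: (k=2,j=0): S=113.6992, (K−S)⁺=12.6008, hold=13.8517 ⇒ V=13.8517 continue | (k=2,j=1): S=125.9000, (K−S)⁺=0.4000, hold=6.0556 ⇒ V=6.0556 continue | (k=2,j=2): S=139.4101, (K−S)⁺=0.0000, hold=1.6940 ⇒ V=1.6940 continue  boundary S*=-
step 1: (k=1,j=0): S=119.6442, (K−S)⁺=6.6558, hold=10.0014 ⇒ V=10.0014 continue | (k=1,j=1): S=132.4829, (K−S)⁺=0.0000, hold=3.9025 ⇒ V=3.9025 continue  boundary S*=-
step 0: (k=0,j=0): S=125.9000, (K−S)⁺=0.4000, hold=6.9898 ⇒ V=6.9898 continue  boundary S*=-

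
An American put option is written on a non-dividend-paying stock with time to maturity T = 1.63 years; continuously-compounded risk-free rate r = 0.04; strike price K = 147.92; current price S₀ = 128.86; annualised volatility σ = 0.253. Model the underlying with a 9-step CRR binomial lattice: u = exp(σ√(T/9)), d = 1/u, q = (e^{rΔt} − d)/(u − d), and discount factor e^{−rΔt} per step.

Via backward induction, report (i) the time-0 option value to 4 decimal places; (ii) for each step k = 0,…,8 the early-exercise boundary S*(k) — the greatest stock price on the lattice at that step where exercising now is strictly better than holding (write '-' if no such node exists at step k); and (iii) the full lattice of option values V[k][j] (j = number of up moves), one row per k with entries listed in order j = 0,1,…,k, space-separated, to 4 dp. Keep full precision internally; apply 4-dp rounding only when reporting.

params: Δt=0.18111 u=1.11368 d=0.89792 q=0.50681 e^(-rΔt)=0.99278
t_9 payoffs: 99.0238 87.2749 72.7029 54.6295 32.2135 4.4112 0.0000 0.0000 0.0000 0.0000
t_8: node(8,0) S=54.4547 payoff=93.4653 vs cont=92.3975 → 93.4653 [stop]  node(8,1) S=67.5393 payoff=80.3807 vs cont=79.3130 → 80.3807 [stop]  node(8,2) S=83.7678 payoff=64.1522 vs cont=63.0845 → 64.1522 [stop]  node(8,3) S=103.8957 payoff=44.0243 vs cont=42.9566 → 44.0243 [stop]  node(8,4) S=128.8600 payoff=19.0600 vs cont=17.9923 → 19.0600 [stop]  node(8,5) S=159.8228 payoff=0.0000 vs cont=2.1599 → 2.1599 [wait]  node(8,6) S=198.2254 payoff=0.0000 vs cont=0.0000 → 0.0000 [wait]  node(8,7) S=245.8555 payoff=0.0000 vs cont=0.0000 → 0.0000 [wait]  node(8,8) S=304.9303 payoff=0.0000 vs cont=0.0000 → 0.0000 [wait]  ⇒ S*(8)=128.8600
t_7: node(7,0) S=60.6451 payoff=87.2749 vs cont=86.2071 → 87.2749 [stop]  node(7,1) S=75.2171 payoff=72.7029 vs cont=71.6352 → 72.7029 [stop]  node(7,2) S=93.2905 payoff=54.6295 vs cont=53.5618 → 54.6295 [stop]  node(7,3) S=115.7065 payoff=32.2135 vs cont=31.1458 → 32.2135 [stop]  node(7,4) S=143.5088 payoff=4.4112 vs cont=10.4191 → 10.4191 [wait]  node(7,5) S=177.9914 payoff=0.0000 vs cont=1.0575 → 1.0575 [wait]  node(7,6) S=220.7596 payoff=0.0000 vs cont=0.0000 → 0.0000 [wait]  node(7,7) S=273.8043 payoff=0.0000 vs cont=0.0000 → 0.0000 [wait]  ⇒ S*(7)=115.7065
t_6: node(6,0) S=67.5393 payoff=80.3807 vs cont=79.3130 → 80.3807 [stop]  node(6,1) S=83.7678 payoff=64.1522 vs cont=63.0845 → 64.1522 [stop]  node(6,2) S=103.8957 payoff=44.0243 vs cont=42.9566 → 44.0243 [stop]  node(6,3) S=128.8600 payoff=19.0600 vs cont=21.0151 → 21.0151 [wait]  node(6,4) S=159.8228 payoff=0.0000 vs cont=5.6337 → 5.6337 [wait]  node(6,5) S=198.2254 payoff=0.0000 vs cont=0.5178 → 0.5178 [wait]  node(6,6) S=245.8555 payoff=0.0000 vs cont=0.0000 → 0.0000 [wait]  ⇒ S*(6)=103.8957
t_5: node(5,0) S=75.2171 payoff=72.7029 vs cont=71.6352 → 72.7029 [stop]  node(5,1) S=93.2905 payoff=54.6295 vs cont=53.5618 → 54.6295 [stop]  node(5,2) S=115.7065 payoff=32.2135 vs cont=32.1295 → 32.2135 [stop]  node(5,3) S=143.5088 payoff=4.4112 vs cont=13.1243 → 13.1243 [wait]  node(5,4) S=177.9914 payoff=0.0000 vs cont=3.0190 → 3.0190 [wait]  node(5,5) S=220.7596 payoff=0.0000 vs cont=0.2535 → 0.2535 [wait]  ⇒ S*(5)=115.7065
t_4: node(4,0) S=83.7678 payoff=64.1522 vs cont=63.0845 → 64.1522 [stop]  node(4,1) S=103.8957 payoff=44.0243 vs cont=42.9566 → 44.0243 [stop]  node(4,2) S=128.8600 payoff=19.0600 vs cont=22.3762 → 22.3762 [wait]  node(4,3) S=159.8228 payoff=0.0000 vs cont=7.9451 → 7.9451 [wait]  node(4,4) S=198.2254 payoff=0.0000 vs cont=1.6057 → 1.6057 [wait]  ⇒ S*(4)=103.8957
t_3: node(3,0) S=93.2905 payoff=54.6295 vs cont=53.5618 → 54.6295 [stop]  node(3,1) S=115.7065 payoff=32.2135 vs cont=32.8143 → 32.8143 [wait]  node(3,2) S=143.5088 payoff=4.4112 vs cont=14.9537 → 14.9537 [wait]  node(3,3) S=177.9914 payoff=0.0000 vs cont=4.6981 → 4.6981 [wait]  ⇒ S*(3)=93.2905
t_2: node(2,0) S=103.8957 payoff=44.0243 vs cont=43.2589 → 44.0243 [stop]  node(2,1) S=128.8600 payoff=19.0600 vs cont=23.5909 → 23.5909 [wait]  node(2,2) S=159.8228 payoff=0.0000 vs cont=9.6856 → 9.6856 [wait]  ⇒ S*(2)=103.8957
t_1: node(1,0) S=115.7065 payoff=32.2135 vs cont=33.4255 → 33.4255 [wait]  node(1,1) S=143.5088 payoff=4.4112 vs cont=16.4242 → 16.4242 [wait]  ⇒ S*(1)=-
t_0: node(0,0) S=128.8600 payoff=19.0600 vs cont=24.6300 → 24.6300 [wait]  ⇒ S*(0)=-

price = 24.6300
boundary = - - 103.8957 93.2905 103.8957 115.7065 103.8957 115.7065 128.8600
tree:
24.6300
33.4255 16.4242
44.0243 23.5909 9.6856
54.6295 32.8143 14.9537 4.6981
64.1522 44.0243 22.3762 7.9451 1.6057
72.7029 54.6295 32.2135 13.1243 3.0190 0.2535
80.3807 64.1522 44.0243 21.0151 5.6337 0.5178 0.0000
87.2749 72.7029 54.6295 32.2135 10.4191 1.0575 0.0000 0.0000
93.4653 80.3807 64.1522 44.0243 19.0600 2.1599 0.0000 0.0000 0.0000
99.0238 87.2749 72.7029 54.6295 32.2135 4.4112 0.0000 0.0000 0.0000 0.0000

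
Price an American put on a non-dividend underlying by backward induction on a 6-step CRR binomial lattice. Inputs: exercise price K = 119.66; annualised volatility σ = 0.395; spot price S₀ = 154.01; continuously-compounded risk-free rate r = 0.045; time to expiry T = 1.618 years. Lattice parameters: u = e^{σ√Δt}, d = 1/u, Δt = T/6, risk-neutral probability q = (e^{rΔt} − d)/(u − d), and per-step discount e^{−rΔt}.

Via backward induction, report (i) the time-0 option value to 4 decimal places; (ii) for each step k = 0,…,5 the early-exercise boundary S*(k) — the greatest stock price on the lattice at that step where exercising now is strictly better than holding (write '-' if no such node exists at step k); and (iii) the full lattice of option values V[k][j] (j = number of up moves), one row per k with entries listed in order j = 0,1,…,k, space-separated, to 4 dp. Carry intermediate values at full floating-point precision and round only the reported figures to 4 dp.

Δt=0.26967, u=1.22767, d=0.81455, q=0.47845, disc=e^(-rΔt)=0.98794
k=6 terminal: V=max(K-S,0) → 74.6768 51.8620 17.4760 0.0000 0.0000 0.0000 0.0000
k=5: j=0 S=55.2247 intr=64.4353 cont=62.9920 V=64.4353[EX]; j=1 S=83.2338 intr=36.4262 cont=34.9829 V=36.4262[EX]; j=2 S=125.4486 intr=0.0000 cont=9.0047 V=9.0047[hold]; j=3 S=189.0741 intr=0.0000 cont=0.0000 V=0.0000[hold]; j=4 S=284.9693 intr=0.0000 cont=0.0000 V=0.0000[hold]; j=5 S=429.5010 intr=0.0000 cont=0.0000 V=0.0000[hold]  S*(5)=83.2338
k=4: j=0 S=67.7980 intr=51.8620 cont=50.4187 V=51.8620[EX]; j=1 S=102.1840 intr=17.4760 cont=23.0252 V=23.0252[hold]; j=2 S=154.0100 intr=0.0000 cont=4.6397 V=4.6397[hold]; j=3 S=232.1213 intr=0.0000 cont=0.0000 V=0.0000[hold]; j=4 S=349.8494 intr=0.0000 cont=0.0000 V=0.0000[hold]  S*(4)=67.7980
k=3: j=0 S=83.2338 intr=36.4262 cont=37.6059 V=37.6059[hold]; j=1 S=125.4486 intr=0.0000 cont=14.0570 V=14.0570[hold]; j=2 S=189.0741 intr=0.0000 cont=2.3907 V=2.3907[hold]; j=3 S=284.9693 intr=0.0000 cont=0.0000 V=0.0000[hold]  S*(3)=-
k=2: j=0 S=102.1840 intr=17.4760 cont=26.0212 V=26.0212[hold]; j=1 S=154.0100 intr=0.0000 cont=8.3730 V=8.3730[hold]; j=2 S=232.1213 intr=0.0000 cont=1.2318 V=1.2318[hold]  S*(2)=-
k=1: j=0 S=125.4486 intr=0.0000 cont=17.3654 V=17.3654[hold]; j=1 S=189.0741 intr=0.0000 cont=4.8965 V=4.8965[hold]  S*(1)=-
k=0: j=0 S=154.0100 intr=0.0000 cont=11.2621 V=11.2621[hold]  S*(0)=-

price = 11.2621
boundary = - - - - 67.7980 83.2338
tree:
11.2621
17.3654 4.8965
26.0212 8.3730 1.2318
37.6059 14.0570 2.3907 0.0000
51.8620 23.0252 4.6397 0.0000 0.0000
64.4353 36.4262 9.0047 0.0000 0.0000 0.0000
74.6768 51.8620 17.4760 0.0000 0.0000 0.0000 0.0000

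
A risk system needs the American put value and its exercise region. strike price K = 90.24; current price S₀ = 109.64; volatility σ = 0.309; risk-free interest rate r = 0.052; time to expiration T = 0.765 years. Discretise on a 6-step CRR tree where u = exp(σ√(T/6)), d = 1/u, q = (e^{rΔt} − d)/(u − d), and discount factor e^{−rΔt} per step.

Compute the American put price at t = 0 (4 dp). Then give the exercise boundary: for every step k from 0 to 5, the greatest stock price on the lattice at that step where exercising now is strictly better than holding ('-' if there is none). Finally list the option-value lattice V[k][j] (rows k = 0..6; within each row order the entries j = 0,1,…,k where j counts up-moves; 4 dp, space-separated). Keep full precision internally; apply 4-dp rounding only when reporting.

Δt=0.12750  u=1.11665  d=0.89553  q=0.50253  discount=0.99339
step 6 (expiry): payoffs max(K−S,0) = 33.6862 19.7224 2.3108 0.0000 0.0000 0.0000 0.0000
step 5: (k=5,j=0): S=63.1509, (K−S)⁺=27.0891, hold=26.4928 ⇒ V=27.0891 exercise | (k=5,j=1): S=78.7436, (K−S)⁺=11.4964, hold=10.9001 ⇒ V=11.4964 exercise | (k=5,j=2): S=98.1863, (K−S)⁺=0.0000, hold=1.1420 ⇒ V=1.1420 continue | (k=5,j=3): S=122.4297, (K−S)⁺=0.0000, hold=0.0000 ⇒ V=0.0000 continue | (k=5,j=4): S=152.6591, (K−S)⁺=0.0000, hold=0.0000 ⇒ V=0.0000 continue | (k=5,j=5): S=190.3525, (K−S)⁺=0.0000, hold=0.0000 ⇒ V=0.0000 continue  boundary S*=78.7436
step 4: (k=4,j=0): S=70.5176, (K−S)⁺=19.7224, hold=19.1261 ⇒ V=19.7224 exercise | (k=4,j=1): S=87.9292, (K−S)⁺=2.3108, hold=6.2514 ⇒ V=6.2514 continue | (k=4,j=2): S=109.6400, (K−S)⁺=0.0000, hold=0.5643 ⇒ V=0.5643 continue | (k=4,j=3): S=136.7114, (K−S)⁺=0.0000, hold=0.0000 ⇒ V=0.0000 continue | (k=4,j=4): S=170.4671, (K−S)⁺=0.0000, hold=0.0000 ⇒ V=0.0000 continue  boundary S*=70.5176
step 3: (k=3,j=0): S=78.7436, (K−S)⁺=11.4964, hold=12.8673 ⇒ V=12.8673 continue | (k=3,j=1): S=98.1863, (K−S)⁺=0.0000, hold=3.3711 ⇒ V=3.3711 continue | (k=3,j=2): S=122.4297, (K−S)⁺=0.0000, hold=0.2789 ⇒ V=0.2789 continue | (k=3,j=3): S=152.6591, (K−S)⁺=0.0000, hold=0.0000 ⇒ V=0.0000 continue  boundary S*=-
step 2: (k=2,j=0): S=87.9292, (K−S)⁺=2.3108, hold=8.0417 ⇒ V=8.0417 continue | (k=2,j=1): S=109.6400, (K−S)⁺=0.0000, hold=1.8052 ⇒ V=1.8052 continue | (k=2,j=2): S=136.7114, (K−S)⁺=0.0000, hold=0.1378 ⇒ V=0.1378 continue  boundary S*=-
step 1: (k=1,j=0): S=98.1863, (K−S)⁺=0.0000, hold=4.8752 ⇒ V=4.8752 continue | (k=1,j=1): S=122.4297, (K−S)⁺=0.0000, hold=0.9609 ⇒ V=0.9609 continue  boundary S*=-
step 0: (k=0,j=0): S=109.6400, (K−S)⁺=0.0000, hold=2.8889 ⇒ V=2.8889 continue  boundary S*=-

price = 2.8889
boundary = - - - - 70.5176 78.7436
tree:
2.8889
4.8752 0.9609
8.0417 1.8052 0.1378
12.8673 3.3711 0.2789 0.0000
19.7224 6.2514 0.5643 0.0000 0.0000
27.0891 11.4964 1.1420 0.0000 0.0000 0.0000
33.6862 19.7224 2.3108 0.0000 0.0000 0.0000 0.0000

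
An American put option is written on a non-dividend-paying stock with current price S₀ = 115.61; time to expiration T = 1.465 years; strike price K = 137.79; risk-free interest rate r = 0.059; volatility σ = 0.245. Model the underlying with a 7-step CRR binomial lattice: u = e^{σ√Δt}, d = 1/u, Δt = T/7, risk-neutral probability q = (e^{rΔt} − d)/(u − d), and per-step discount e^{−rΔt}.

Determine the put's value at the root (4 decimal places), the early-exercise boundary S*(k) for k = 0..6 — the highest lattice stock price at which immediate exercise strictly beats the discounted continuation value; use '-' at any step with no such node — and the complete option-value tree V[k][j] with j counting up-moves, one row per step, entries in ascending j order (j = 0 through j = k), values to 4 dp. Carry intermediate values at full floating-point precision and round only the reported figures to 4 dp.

params: Δt=0.20929 u=1.11860 d=0.89397 q=0.52732 e^(-rΔt)=0.98773
t_7 payoffs: 85.0355 71.7796 55.1927 34.4380 8.4681 0.0000 0.0000 0.0000
t_6: node(6,0) S=59.0114 payoff=78.7786 vs cont=77.0877 → 78.7786 [stop]  node(6,1) S=73.8395 payoff=63.9505 vs cont=62.2595 → 63.9505 [stop]  node(6,2) S=92.3937 payoff=45.3963 vs cont=43.7054 → 45.3963 [stop]  node(6,3) S=115.6100 payoff=22.1800 vs cont=20.4891 → 22.1800 [stop]  node(6,4) S=144.6600 payoff=0.0000 vs cont=3.9536 → 3.9536 [wait]  node(6,5) S=181.0097 payoff=0.0000 vs cont=0.0000 → 0.0000 [wait]  node(6,6) S=226.4931 payoff=0.0000 vs cont=0.0000 → 0.0000 [wait]  ⇒ S*(6)=115.6100
t_5: node(5,0) S=66.0104 payoff=71.7796 vs cont=70.0886 → 71.7796 [stop]  node(5,1) S=82.5973 payoff=55.1927 vs cont=53.5018 → 55.1927 [stop]  node(5,2) S=103.3520 payoff=34.4380 vs cont=32.7471 → 34.4380 [stop]  node(5,3) S=129.3219 payoff=8.4681 vs cont=12.4146 → 12.4146 [wait]  node(5,4) S=161.8174 payoff=0.0000 vs cont=1.8459 → 1.8459 [wait]  node(5,5) S=202.4782 payoff=0.0000 vs cont=0.0000 → 0.0000 [wait]  ⇒ S*(5)=103.3520
t_4: node(4,0) S=73.8395 payoff=63.9505 vs cont=62.2595 → 63.9505 [stop]  node(4,1) S=92.3937 payoff=45.3963 vs cont=43.7054 → 45.3963 [stop]  node(4,2) S=115.6100 payoff=22.1800 vs cont=22.5446 → 22.5446 [wait]  node(4,3) S=144.6600 payoff=0.0000 vs cont=6.7576 → 6.7576 [wait]  node(4,4) S=181.0097 payoff=0.0000 vs cont=0.8618 → 0.8618 [wait]  ⇒ S*(4)=92.3937
t_3: node(3,0) S=82.5973 payoff=55.1927 vs cont=53.5018 → 55.1927 [stop]  node(3,1) S=103.3520 payoff=34.4380 vs cont=32.9370 → 34.4380 [stop]  node(3,2) S=129.3219 payoff=8.4681 vs cont=14.0453 → 14.0453 [wait]  node(3,3) S=161.8174 payoff=0.0000 vs cont=3.6038 → 3.6038 [wait]  ⇒ S*(3)=103.3520
t_2: node(2,0) S=92.3937 payoff=45.3963 vs cont=43.7054 → 45.3963 [stop]  node(2,1) S=115.6100 payoff=22.1800 vs cont=23.3939 → 23.3939 [wait]  node(2,2) S=144.6600 payoff=0.0000 vs cont=8.4345 → 8.4345 [wait]  ⇒ S*(2)=92.3937
t_1: node(1,0) S=103.3520 payoff=34.4380 vs cont=33.3793 → 34.4380 [stop]  node(1,1) S=129.3219 payoff=8.4681 vs cont=15.3153 → 15.3153 [wait]  ⇒ S*(1)=103.3520
t_0: node(0,0) S=115.6100 payoff=22.1800 vs cont=24.0554 → 24.0554 [wait]  ⇒ S*(0)=-

price = 24.0554
boundary = - 103.3520 92.3937 103.3520 92.3937 103.3520 115.6100
tree:
24.0554
34.4380 15.3153
45.3963 23.3939 8.4345
55.1927 34.4380 14.0453 3.6038
63.9505 45.3963 22.5446 6.7576 0.8618
71.7796 55.1927 34.4380 12.4146 1.8459 0.0000
78.7786 63.9505 45.3963 22.1800 3.9536 0.0000 0.0000
85.0355 71.7796 55.1927 34.4380 8.4681 0.0000 0.0000 0.0000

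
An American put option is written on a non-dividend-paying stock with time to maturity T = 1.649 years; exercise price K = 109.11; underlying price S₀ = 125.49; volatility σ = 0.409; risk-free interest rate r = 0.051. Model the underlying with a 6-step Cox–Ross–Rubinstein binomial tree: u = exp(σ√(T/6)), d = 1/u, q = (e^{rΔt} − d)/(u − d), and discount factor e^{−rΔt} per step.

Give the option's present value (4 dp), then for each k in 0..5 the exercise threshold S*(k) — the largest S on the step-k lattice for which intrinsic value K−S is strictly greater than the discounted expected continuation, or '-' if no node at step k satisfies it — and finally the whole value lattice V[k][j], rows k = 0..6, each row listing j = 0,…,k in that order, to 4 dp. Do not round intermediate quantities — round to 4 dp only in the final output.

Δt=0.27483  u=1.23914  d=0.80701  q=0.47926  discount=0.98608
step 6 (expiry): payoffs max(K−S,0) = 74.4451 55.8833 27.3823 0.0000 0.0000 0.0000 0.0000
step 5: (k=5,j=0): S=42.9546, (K−S)⁺=66.1554, hold=64.6367 ⇒ V=66.1554 exercise | (k=5,j=1): S=65.9553, (K−S)⁺=43.1547, hold=41.6361 ⇒ V=43.1547 exercise | (k=5,j=2): S=101.2720, (K−S)⁺=7.8380, hold=14.0604 ⇒ V=14.0604 continue | (k=5,j=3): S=155.4995, (K−S)⁺=0.0000, hold=0.0000 ⇒ V=0.0000 continue | (k=5,j=4): S=238.7639, (K−S)⁺=0.0000, hold=0.0000 ⇒ V=0.0000 continue | (k=5,j=5): S=366.6135, (K−S)⁺=0.0000, hold=0.0000 ⇒ V=0.0000 continue  boundary S*=65.9553
step 4: (k=4,j=0): S=53.2267, (K−S)⁺=55.8833, hold=54.3646 ⇒ V=55.8833 exercise | (k=4,j=1): S=81.7277, (K−S)⁺=27.3823, hold=28.8043 ⇒ V=28.8043 continue | (k=4,j=2): S=125.4900, (K−S)⁺=0.0000, hold=7.2199 ⇒ V=7.2199 continue | (k=4,j=3): S=192.6854, (K−S)⁺=0.0000, hold=0.0000 ⇒ V=0.0000 continue | (k=4,j=4): S=295.8616, (K−S)⁺=0.0000, hold=0.0000 ⇒ V=0.0000 continue  boundary S*=53.2267
step 3: (k=3,j=0): S=65.9553, (K−S)⁺=43.1547, hold=42.3081 ⇒ V=43.1547 exercise | (k=3,j=1): S=101.2720, (K−S)⁺=7.8380, hold=18.2027 ⇒ V=18.2027 continue | (k=3,j=2): S=155.4995, (K−S)⁺=0.0000, hold=3.7073 ⇒ V=3.7073 continue | (k=3,j=3): S=238.7639, (K−S)⁺=0.0000, hold=0.0000 ⇒ V=0.0000 continue  boundary S*=65.9553
step 2: (k=2,j=0): S=81.7277, (K−S)⁺=27.3823, hold=30.7619 ⇒ V=30.7619 continue | (k=2,j=1): S=125.4900, (K−S)⁺=0.0000, hold=11.0989 ⇒ V=11.0989 continue | (k=2,j=2): S=192.6854, (K−S)⁺=0.0000, hold=1.9037 ⇒ V=1.9037 continue  boundary S*=-
step 1: (k=1,j=0): S=101.2720, (K−S)⁺=7.8380, hold=21.0411 ⇒ V=21.0411 continue | (k=1,j=1): S=155.4995, (K−S)⁺=0.0000, hold=6.5988 ⇒ V=6.5988 continue  boundary S*=-
step 0: (k=0,j=0): S=125.4900, (K−S)⁺=0.0000, hold=13.9229 ⇒ V=13.9229 continue  boundary S*=-

price = 13.9229
boundary = - - - 65.9553 53.2267 65.9553
tree:
13.9229
21.0411 6.5988
30.7619 11.0989 1.9037
43.1547 18.2027 3.7073 0.0000
55.8833 28.8043 7.2199 0.0000 0.0000
66.1554 43.1547 14.0604 0.0000 0.0000 0.0000
74.4451 55.8833 27.3823 0.0000 0.0000 0.0000 0.0000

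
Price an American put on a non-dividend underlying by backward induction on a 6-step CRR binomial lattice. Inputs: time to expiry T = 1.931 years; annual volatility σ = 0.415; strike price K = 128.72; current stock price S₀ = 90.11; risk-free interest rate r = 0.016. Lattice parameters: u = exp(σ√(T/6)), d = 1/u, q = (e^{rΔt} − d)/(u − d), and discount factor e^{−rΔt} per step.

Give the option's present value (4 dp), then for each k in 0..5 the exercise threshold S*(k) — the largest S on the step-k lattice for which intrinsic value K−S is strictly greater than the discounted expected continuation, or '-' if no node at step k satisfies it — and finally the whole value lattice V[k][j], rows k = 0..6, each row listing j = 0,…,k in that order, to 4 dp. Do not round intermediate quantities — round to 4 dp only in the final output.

price = 46.6028
boundary = - - 56.2704 44.4666 56.2704 71.2076
tree:
46.6028
59.2059 31.8719
72.4496 43.8432 17.7381
84.2534 57.8392 27.3939 6.2471
93.5812 72.4496 40.8057 11.4644 0.0000
100.9522 84.2534 57.5124 21.0390 0.0000 0.0000
106.7771 93.5812 72.4496 38.6100 0.0000 0.0000 0.0000

Δt=0.32183, u=1.26545, d=0.79023, q=0.45228, disc=e^(-rΔt)=0.99486
k=6 terminal: V=max(K-S,0) → 106.7771 93.5812 72.4496 38.6100 0.0000 0.0000 0.0000
k=5: j=0 S=27.7678 intr=100.9522 cont=100.2911 V=100.9522[EX]; j=1 S=44.4666 intr=84.2534 cont=83.5923 V=84.2534[EX]; j=2 S=71.2076 intr=57.5124 cont=56.8512 V=57.5124[EX]; j=3 S=114.0301 intr=14.6899 cont=21.0390 V=21.0390[hold]; j=4 S=182.6048 intr=0.0000 cont=0.0000 V=0.0000[hold]; j=5 S=292.4185 intr=0.0000 cont=0.0000 V=0.0000[hold]  S*(5)=71.2076
k=4: j=0 S=35.1388 intr=93.5812 cont=92.9200 V=93.5812[EX]; j=1 S=56.2704 intr=72.4496 cont=71.7885 V=72.4496[EX]; j=2 S=90.1100 intr=38.6100 cont=40.8057 V=40.8057[hold]; j=3 S=144.2998 intr=0.0000 cont=11.4644 V=11.4644[hold]; j=4 S=231.0779 intr=0.0000 cont=0.0000 V=0.0000[hold]  S*(4)=56.2704
k=3: j=0 S=44.4666 intr=84.2534 cont=83.5923 V=84.2534[EX]; j=1 S=71.2076 intr=57.5124 cont=57.8392 V=57.8392[hold]; j=2 S=114.0301 intr=14.6899 cont=27.3939 V=27.3939[hold]; j=3 S=182.6048 intr=0.0000 cont=6.2471 V=6.2471[hold]  S*(3)=44.4666
k=2: j=0 S=56.2704 intr=72.4496 cont=71.9355 V=72.4496[EX]; j=1 S=90.1100 intr=38.6100 cont=43.8432 V=43.8432[hold]; j=2 S=144.2998 intr=0.0000 cont=17.7381 V=17.7381[hold]  S*(2)=56.2704
k=1: j=0 S=71.2076 intr=57.5124 cont=59.2059 V=59.2059[hold]; j=1 S=114.0301 intr=14.6899 cont=31.8719 V=31.8719[hold]  S*(1)=-
k=0: j=0 S=90.1100 intr=38.6100 cont=46.6028 V=46.6028[hold]  S*(0)=-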